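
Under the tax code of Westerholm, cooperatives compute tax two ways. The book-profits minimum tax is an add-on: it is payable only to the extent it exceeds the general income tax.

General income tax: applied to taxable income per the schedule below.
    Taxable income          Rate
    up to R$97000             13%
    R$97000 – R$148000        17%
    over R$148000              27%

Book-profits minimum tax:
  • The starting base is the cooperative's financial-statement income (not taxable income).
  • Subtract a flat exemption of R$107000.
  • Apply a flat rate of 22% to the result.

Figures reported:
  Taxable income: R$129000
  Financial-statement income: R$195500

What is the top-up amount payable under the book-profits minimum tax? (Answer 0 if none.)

R$1420

Book-profits minimum tax:
  Base (financial-statement income): R$195500
  Less exemption R$107000 → base R$88500
  R$88500 × 22% = R$19470

General income tax:
  R$97000 × 13% = R$12610
  R$32000 × 17% = R$5440
  → R$18050

Excess of book-profits minimum tax over general income tax: R$19470 − R$18050 = R$1420.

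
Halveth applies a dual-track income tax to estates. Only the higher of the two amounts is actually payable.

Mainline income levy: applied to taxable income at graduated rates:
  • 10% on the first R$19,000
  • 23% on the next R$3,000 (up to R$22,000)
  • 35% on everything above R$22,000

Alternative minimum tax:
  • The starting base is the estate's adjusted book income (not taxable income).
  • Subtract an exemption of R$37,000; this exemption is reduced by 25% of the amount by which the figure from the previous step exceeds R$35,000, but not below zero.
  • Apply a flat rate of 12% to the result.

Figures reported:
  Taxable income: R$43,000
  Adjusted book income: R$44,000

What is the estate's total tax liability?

Alternative minimum tax:
  Base (adjusted book income): R$44,000
  Exemption: R$37,000 − 25% × (R$44,000 − R$35,000) = R$37,000 − R$2,250 = R$34,750
  Base: R$44,000 − R$34,750 = R$9,250
  R$9,250 × 12% = R$1,110

Mainline income levy:
  R$19,000 × 10% = R$1,900
  R$3,000 × 23% = R$690
  R$21,000 × 35% = R$7,350
  → R$9,940

R$9,940 > R$1,110, so the mainline income levy governs.

R$9,940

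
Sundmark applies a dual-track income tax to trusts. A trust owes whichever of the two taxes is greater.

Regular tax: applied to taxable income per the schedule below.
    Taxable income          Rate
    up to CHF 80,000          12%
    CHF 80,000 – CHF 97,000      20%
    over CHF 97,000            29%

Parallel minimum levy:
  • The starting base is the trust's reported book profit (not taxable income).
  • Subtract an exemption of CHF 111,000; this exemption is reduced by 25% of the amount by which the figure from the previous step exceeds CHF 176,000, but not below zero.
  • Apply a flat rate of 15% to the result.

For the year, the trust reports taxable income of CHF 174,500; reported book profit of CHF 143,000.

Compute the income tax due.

CHF 35,475

Regular tax:
  CHF 80,000 × 12% = CHF 9,600
  CHF 17,000 × 20% = CHF 3,400
  CHF 77,500 × 29% = CHF 22,475
  → CHF 35,475

Parallel minimum levy:
  Base (reported book profit): CHF 143,000
  Exemption: CHF 143,000 ≤ CHF 176,000, so full CHF 111,000 applies
  Base: CHF 143,000 − CHF 111,000 = CHF 32,000
  CHF 32,000 × 15% = CHF 4,800

CHF 35,475 > CHF 4,800, so the regular tax governs.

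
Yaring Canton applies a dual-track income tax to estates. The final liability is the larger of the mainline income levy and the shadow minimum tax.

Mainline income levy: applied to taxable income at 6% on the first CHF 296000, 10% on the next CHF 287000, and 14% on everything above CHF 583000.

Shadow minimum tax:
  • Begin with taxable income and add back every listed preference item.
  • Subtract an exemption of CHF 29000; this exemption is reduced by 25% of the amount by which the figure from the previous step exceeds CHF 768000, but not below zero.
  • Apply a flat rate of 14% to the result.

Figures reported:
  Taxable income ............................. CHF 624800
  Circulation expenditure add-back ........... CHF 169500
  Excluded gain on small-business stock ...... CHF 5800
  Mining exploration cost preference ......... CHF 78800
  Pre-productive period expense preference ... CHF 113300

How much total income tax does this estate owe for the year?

Mainline income levy:
  CHF 296000 × 6% = CHF 17760
  CHF 287000 × 10% = CHF 28700
  CHF 41800 × 14% = CHF 5852
  → CHF 52312

Shadow minimum tax:
  Adjusted income: CHF 624800 + CHF 169500 + CHF 5800 + CHF 78800 + CHF 113300 = CHF 992200
  Exemption: 25% × (CHF 992200 − CHF 768000) = CHF 56050 ≥ CHF 29000, so the exemption is fully phased out
  Base: CHF 992200 − CHF 0 = CHF 992200
  CHF 992200 × 14% = CHF 138908

CHF 138908 > CHF 52312, so the shadow minimum tax is the binding amount.

CHF 138908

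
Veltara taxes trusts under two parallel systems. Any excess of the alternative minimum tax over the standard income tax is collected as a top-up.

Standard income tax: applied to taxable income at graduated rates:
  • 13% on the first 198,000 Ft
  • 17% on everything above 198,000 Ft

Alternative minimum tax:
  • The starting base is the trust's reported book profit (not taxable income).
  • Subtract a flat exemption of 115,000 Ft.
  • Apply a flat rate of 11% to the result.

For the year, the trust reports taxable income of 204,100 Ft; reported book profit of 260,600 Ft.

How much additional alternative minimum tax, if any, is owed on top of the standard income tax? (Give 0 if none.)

Standard income tax:
  198,000 Ft × 13% = 25,740 Ft
  6,100 Ft × 17% = 1,037 Ft
  → 26,777 Ft

Alternative minimum tax:
  Base (reported book profit): 260,600 Ft
  Less exemption 115,000 Ft → base 145,600 Ft
  145,600 Ft × 11% = 16,016 Ft

16,016 Ft ≤ 26,777 Ft, so no add-on is due.

0 Ft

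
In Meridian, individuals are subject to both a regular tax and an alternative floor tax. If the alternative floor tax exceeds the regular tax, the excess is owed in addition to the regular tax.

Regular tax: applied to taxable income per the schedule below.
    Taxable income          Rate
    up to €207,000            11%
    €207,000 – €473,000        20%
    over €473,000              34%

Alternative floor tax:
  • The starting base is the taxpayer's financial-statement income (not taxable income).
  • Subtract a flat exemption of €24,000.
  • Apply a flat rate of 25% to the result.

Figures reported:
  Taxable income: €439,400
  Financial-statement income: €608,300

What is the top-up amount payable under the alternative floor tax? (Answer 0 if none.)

€76,825

Alternative floor tax:
  Base (financial-statement income): €608,300
  Less exemption €24,000 → base €584,300
  €584,300 × 25% = €146,075

Regular tax:
  €207,000 × 11% = €22,770
  €232,400 × 20% = €46,480
  → €69,250

Excess of alternative floor tax over regular tax: €146,075 − €69,250 = €76,825.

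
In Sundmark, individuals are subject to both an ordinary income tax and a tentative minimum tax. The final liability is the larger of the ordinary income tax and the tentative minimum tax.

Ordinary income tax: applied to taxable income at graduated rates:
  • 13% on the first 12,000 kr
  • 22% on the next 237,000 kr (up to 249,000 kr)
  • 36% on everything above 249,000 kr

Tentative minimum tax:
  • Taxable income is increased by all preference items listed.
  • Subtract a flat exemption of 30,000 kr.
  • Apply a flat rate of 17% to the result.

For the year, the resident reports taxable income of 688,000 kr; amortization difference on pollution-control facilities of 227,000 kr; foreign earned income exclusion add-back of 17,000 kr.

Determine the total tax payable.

Tentative minimum tax:
  Adjusted income: 688,000 kr + 227,000 kr + 17,000 kr = 932,000 kr
  Less exemption 30,000 kr → base 902,000 kr
  902,000 kr × 17% = 153,340 kr

Ordinary income tax:
  12,000 kr × 13% = 1,560 kr
  237,000 kr × 22% = 52,140 kr
  439,000 kr × 36% = 158,040 kr
  → 211,740 kr

211,740 kr > 153,340 kr, so the ordinary income tax governs.

211,740 kr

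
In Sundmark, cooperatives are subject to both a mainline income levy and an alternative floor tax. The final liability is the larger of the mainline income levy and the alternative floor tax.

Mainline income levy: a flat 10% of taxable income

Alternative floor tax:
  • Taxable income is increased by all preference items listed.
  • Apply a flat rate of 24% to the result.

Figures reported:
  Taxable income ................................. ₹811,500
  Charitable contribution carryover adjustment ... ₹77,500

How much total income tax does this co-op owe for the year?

₹213,360

Mainline income levy:
  ₹811,500 × 10% = ₹81,150

Alternative floor tax:
  Adjusted income: ₹811,500 + ₹77,500 = ₹889,000
  ₹889,000 × 24% = ₹213,360

₹213,360 > ₹81,150, so the alternative floor tax is the binding amount.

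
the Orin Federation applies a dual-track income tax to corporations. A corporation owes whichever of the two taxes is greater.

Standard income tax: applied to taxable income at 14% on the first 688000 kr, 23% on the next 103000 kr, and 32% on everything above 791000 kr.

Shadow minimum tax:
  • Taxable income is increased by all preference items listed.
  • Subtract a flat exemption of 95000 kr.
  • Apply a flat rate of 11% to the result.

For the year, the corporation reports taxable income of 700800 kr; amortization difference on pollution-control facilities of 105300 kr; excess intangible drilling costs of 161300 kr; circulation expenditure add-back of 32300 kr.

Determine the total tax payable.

99517 kr

Standard income tax:
  688000 kr × 14% = 96320 kr
  12800 kr × 23% = 2944 kr
  → 99264 kr

Shadow minimum tax:
  Adjusted income: 700800 kr + 105300 kr + 161300 kr + 32300 kr = 999700 kr
  Less exemption 95000 kr → base 904700 kr
  904700 kr × 11% = 99517 kr

99517 kr > 99264 kr, so the shadow minimum tax is the binding amount.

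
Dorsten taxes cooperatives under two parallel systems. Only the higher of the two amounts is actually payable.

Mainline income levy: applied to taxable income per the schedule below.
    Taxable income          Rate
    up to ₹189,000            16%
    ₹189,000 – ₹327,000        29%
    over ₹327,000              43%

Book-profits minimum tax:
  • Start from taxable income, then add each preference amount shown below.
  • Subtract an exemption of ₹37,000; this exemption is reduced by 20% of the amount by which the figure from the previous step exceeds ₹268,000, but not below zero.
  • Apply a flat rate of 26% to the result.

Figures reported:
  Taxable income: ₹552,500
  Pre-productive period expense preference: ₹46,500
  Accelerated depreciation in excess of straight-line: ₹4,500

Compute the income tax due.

Book-profits minimum tax:
  Adjusted income: ₹552,500 + ₹46,500 + ₹4,500 = ₹603,500
  Exemption: 20% × (₹603,500 − ₹268,000) = ₹67,100 ≥ ₹37,000, so the exemption is fully phased out
  Base: ₹603,500 − ₹0 = ₹603,500
  ₹603,500 × 26% = ₹156,910

Mainline income levy:
  ₹189,000 × 16% = ₹30,240
  ₹138,000 × 29% = ₹40,020
  ₹225,500 × 43% = ₹96,965
  → ₹167,225

₹167,225 > ₹156,910, so the mainline income levy governs.

₹167,225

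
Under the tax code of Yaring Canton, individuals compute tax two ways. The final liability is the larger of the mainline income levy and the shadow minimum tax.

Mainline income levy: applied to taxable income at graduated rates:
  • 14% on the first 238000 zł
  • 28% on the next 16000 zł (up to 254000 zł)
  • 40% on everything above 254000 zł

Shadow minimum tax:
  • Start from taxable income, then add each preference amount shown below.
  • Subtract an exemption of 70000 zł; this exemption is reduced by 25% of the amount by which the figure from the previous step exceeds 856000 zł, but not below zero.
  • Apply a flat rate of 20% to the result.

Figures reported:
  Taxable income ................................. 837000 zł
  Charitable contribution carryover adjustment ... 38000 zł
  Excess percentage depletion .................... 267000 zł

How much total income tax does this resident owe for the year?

271000 zł

Mainline income levy:
  238000 zł × 14% = 33320 zł
  16000 zł × 28% = 4480 zł
  583000 zł × 40% = 233200 zł
  → 271000 zł

Shadow minimum tax:
  Adjusted income: 837000 zł + 38000 zł + 267000 zł = 1142000 zł
  Exemption: 25% × (1142000 zł − 856000 zł) = 71500 zł ≥ 70000 zł, so the exemption is fully phased out
  Base: 1142000 zł − 0 zł = 1142000 zł
  1142000 zł × 20% = 228400 zł

271000 zł > 228400 zł, so the mainline income levy governs.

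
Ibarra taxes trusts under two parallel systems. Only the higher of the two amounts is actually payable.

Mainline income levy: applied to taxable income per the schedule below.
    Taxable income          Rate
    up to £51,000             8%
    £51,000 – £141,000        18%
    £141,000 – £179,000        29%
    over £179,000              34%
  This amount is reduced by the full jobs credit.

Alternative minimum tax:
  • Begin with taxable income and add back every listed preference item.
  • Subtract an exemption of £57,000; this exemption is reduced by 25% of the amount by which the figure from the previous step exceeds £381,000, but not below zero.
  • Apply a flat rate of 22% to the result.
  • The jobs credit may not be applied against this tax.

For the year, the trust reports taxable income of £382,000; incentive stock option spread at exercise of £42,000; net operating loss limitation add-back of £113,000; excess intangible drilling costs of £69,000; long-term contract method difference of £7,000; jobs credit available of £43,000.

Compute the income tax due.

£134,860

Alternative minimum tax:
  Adjusted income: £382,000 + £42,000 + £113,000 + £69,000 + £7,000 = £613,000
  Exemption: 25% × (£613,000 − £381,000) = £58,000 ≥ £57,000, so the exemption is fully phased out
  Base: £613,000 − £0 = £613,000
  £613,000 × 22% = £134,860

Mainline income levy:
  £51,000 × 8% = £4,080
  £90,000 × 18% = £16,200
  £38,000 × 29% = £11,020
  £203,000 × 34% = £69,020
  → £100,320
  Less jobs credit £43,000 → £57,320

£134,860 > £57,320, so the alternative minimum tax is the binding amount.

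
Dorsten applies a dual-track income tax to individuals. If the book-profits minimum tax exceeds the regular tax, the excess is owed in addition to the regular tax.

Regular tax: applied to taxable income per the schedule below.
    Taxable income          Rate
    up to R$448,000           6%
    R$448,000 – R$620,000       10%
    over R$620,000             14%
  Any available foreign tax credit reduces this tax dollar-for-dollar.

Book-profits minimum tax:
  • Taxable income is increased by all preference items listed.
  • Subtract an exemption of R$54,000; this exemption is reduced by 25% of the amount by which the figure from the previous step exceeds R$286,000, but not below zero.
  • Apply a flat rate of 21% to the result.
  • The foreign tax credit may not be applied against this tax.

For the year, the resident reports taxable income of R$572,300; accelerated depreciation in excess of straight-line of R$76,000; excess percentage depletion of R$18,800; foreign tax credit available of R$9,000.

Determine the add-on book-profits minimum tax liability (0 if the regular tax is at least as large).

Regular tax:
  R$448,000 × 6% = R$26,880
  R$124,300 × 10% = R$12,430
  → R$39,310
  Less foreign tax credit R$9,000 → R$30,310

Book-profits minimum tax:
  Adjusted income: R$572,300 + R$76,000 + R$18,800 = R$667,100
  Exemption: 25% × (R$667,100 − R$286,000) = R$95,275 ≥ R$54,000, so the exemption is fully phased out
  Base: R$667,100 − R$0 = R$667,100
  R$667,100 × 21% = R$140,091

Excess of book-profits minimum tax over regular tax: R$140,091 − R$30,310 = R$109,781.

R$109,781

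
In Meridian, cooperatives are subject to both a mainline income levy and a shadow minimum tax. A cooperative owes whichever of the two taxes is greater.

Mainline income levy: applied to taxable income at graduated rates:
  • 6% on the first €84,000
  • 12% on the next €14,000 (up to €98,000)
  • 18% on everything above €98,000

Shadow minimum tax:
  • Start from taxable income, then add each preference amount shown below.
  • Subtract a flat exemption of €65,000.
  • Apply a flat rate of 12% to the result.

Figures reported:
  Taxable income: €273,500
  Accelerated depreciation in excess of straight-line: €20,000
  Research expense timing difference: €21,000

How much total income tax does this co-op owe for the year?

Shadow minimum tax:
  Adjusted income: €273,500 + €20,000 + €21,000 = €314,500
  Less exemption €65,000 → base €249,500
  €249,500 × 12% = €29,940

Mainline income levy:
  €84,000 × 6% = €5,040
  €14,000 × 12% = €1,680
  €175,500 × 18% = €31,590
  → €38,310

€38,310 > €29,940, so the mainline income levy governs.

€38,310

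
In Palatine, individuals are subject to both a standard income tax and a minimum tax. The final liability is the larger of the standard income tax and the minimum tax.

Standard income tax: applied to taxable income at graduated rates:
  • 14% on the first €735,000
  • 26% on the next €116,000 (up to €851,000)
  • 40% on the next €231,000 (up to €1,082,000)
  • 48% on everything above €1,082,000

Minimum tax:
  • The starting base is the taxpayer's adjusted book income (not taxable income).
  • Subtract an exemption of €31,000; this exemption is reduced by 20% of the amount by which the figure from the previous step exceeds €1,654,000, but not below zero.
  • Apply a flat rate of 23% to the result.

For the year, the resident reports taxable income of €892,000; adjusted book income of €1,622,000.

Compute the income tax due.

€365,930

Standard income tax:
  €735,000 × 14% = €102,900
  €116,000 × 26% = €30,160
  €41,000 × 40% = €16,400
  → €149,460

Minimum tax:
  Base (adjusted book income): €1,622,000
  Exemption: €1,622,000 ≤ €1,654,000, so full €31,000 applies
  Base: €1,622,000 − €31,000 = €1,591,000
  €1,591,000 × 23% = €365,930

€365,930 > €149,460, so the minimum tax is the binding amount.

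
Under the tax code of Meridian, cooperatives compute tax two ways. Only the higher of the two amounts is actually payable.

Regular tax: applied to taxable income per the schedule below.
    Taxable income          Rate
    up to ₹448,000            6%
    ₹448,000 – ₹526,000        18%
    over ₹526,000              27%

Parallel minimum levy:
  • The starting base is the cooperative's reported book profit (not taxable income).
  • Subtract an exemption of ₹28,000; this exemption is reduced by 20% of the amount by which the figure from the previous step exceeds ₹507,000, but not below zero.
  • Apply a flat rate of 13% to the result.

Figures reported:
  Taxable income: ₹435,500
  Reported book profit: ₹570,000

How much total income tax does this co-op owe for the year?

₹72,098

Parallel minimum levy:
  Base (reported book profit): ₹570,000
  Exemption: ₹28,000 − 20% × (₹570,000 − ₹507,000) = ₹28,000 − ₹12,600 = ₹15,400
  Base: ₹570,000 − ₹15,400 = ₹554,600
  ₹554,600 × 13% = ₹72,098

Regular tax:
  ₹435,500 × 6% = ₹26,130

₹72,098 > ₹26,130, so the parallel minimum levy is the binding amount.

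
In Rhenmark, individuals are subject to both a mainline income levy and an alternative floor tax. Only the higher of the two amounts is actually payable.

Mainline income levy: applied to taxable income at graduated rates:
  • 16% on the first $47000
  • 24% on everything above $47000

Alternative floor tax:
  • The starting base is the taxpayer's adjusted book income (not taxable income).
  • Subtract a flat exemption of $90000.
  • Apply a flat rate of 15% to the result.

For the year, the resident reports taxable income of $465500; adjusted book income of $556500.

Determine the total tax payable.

$107960

Mainline income levy:
  $47000 × 16% = $7520
  $418500 × 24% = $100440
  → $107960

Alternative floor tax:
  Base (adjusted book income): $556500
  Less exemption $90000 → base $466500
  $466500 × 15% = $69975

$107960 > $69975, so the mainline income levy governs.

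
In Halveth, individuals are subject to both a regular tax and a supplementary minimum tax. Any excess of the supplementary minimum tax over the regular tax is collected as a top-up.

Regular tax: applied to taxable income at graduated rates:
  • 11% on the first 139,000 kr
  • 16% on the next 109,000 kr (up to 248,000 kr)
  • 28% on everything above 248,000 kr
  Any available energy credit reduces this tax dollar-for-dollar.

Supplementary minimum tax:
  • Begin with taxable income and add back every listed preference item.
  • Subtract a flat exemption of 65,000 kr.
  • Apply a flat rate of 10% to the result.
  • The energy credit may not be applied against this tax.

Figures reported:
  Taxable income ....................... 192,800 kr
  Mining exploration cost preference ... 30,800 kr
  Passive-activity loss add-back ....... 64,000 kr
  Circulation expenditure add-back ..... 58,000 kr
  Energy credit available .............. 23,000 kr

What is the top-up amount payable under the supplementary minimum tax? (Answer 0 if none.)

Regular tax:
  139,000 kr × 11% = 15,290 kr
  53,800 kr × 16% = 8,608 kr
  → 23,898 kr
  Less energy credit 23,000 kr → 898 kr

Supplementary minimum tax:
  Adjusted income: 192,800 kr + 30,800 kr + 64,000 kr + 58,000 kr = 345,600 kr
  Less exemption 65,000 kr → base 280,600 kr
  280,600 kr × 10% = 28,060 kr

Excess of supplementary minimum tax over regular tax: 28,060 kr − 898 kr = 27,162 kr.

27,162 kr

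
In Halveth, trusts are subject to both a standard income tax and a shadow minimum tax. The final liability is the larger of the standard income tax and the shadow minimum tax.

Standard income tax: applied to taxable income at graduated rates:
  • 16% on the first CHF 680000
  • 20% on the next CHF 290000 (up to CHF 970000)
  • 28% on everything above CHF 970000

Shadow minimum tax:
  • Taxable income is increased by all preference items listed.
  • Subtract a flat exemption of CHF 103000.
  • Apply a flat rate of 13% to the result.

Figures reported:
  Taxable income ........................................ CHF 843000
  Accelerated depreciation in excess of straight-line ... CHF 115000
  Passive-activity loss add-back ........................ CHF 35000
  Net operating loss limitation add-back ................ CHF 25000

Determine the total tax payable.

CHF 141400

Shadow minimum tax:
  Adjusted income: CHF 843000 + CHF 115000 + CHF 35000 + CHF 25000 = CHF 1018000
  Less exemption CHF 103000 → base CHF 915000
  CHF 915000 × 13% = CHF 118950

Standard income tax:
  CHF 680000 × 16% = CHF 108800
  CHF 163000 × 20% = CHF 32600
  → CHF 141400

CHF 141400 > CHF 118950, so the standard income tax governs.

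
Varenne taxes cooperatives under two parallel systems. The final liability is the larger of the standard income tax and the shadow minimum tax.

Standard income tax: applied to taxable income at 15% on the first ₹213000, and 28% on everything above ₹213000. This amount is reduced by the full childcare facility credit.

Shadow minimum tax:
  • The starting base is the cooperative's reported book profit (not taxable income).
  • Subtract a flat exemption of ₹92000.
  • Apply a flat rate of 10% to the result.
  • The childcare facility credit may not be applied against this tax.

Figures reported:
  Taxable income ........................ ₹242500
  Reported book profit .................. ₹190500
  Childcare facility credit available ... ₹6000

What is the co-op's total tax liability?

₹34210

Standard income tax:
  ₹213000 × 15% = ₹31950
  ₹29500 × 28% = ₹8260
  → ₹40210
  Less childcare facility credit ₹6000 → ₹34210

Shadow minimum tax:
  Base (reported book profit): ₹190500
  Less exemption ₹92000 → base ₹98500
  ₹98500 × 10% = ₹9850

₹34210 > ₹9850, so the standard income tax governs.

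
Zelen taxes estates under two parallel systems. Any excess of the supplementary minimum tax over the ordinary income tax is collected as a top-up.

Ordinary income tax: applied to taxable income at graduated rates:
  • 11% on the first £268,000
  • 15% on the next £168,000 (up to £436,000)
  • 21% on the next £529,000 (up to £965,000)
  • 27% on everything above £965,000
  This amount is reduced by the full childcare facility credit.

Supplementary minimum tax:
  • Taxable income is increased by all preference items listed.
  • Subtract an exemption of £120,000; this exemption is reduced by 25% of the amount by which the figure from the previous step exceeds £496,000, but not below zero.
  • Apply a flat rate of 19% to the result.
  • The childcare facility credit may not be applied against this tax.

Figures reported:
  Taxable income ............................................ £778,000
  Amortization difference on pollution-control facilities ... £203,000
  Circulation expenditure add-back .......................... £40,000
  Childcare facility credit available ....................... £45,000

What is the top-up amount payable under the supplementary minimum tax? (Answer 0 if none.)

Supplementary minimum tax:
  Adjusted income: £778,000 + £203,000 + £40,000 = £1,021,000
  Exemption: 25% × (£1,021,000 − £496,000) = £131,250 ≥ £120,000, so the exemption is fully phased out
  Base: £1,021,000 − £0 = £1,021,000
  £1,021,000 × 19% = £193,990

Ordinary income tax:
  £268,000 × 11% = £29,480
  £168,000 × 15% = £25,200
  £342,000 × 21% = £71,820
  → £126,500
  Less childcare facility credit £45,000 → £81,500

Excess of supplementary minimum tax over ordinary income tax: £193,990 − £81,500 = £112,490.

£112,490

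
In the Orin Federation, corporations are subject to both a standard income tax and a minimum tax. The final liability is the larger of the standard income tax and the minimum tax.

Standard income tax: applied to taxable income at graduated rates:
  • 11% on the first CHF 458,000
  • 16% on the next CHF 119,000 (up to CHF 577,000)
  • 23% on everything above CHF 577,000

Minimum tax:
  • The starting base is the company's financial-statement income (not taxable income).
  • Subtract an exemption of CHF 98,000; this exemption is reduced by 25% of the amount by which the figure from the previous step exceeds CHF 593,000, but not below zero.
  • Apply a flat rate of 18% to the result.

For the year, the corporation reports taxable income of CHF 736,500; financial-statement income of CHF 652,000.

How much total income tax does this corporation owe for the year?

CHF 106,105

Minimum tax:
  Base (financial-statement income): CHF 652,000
  Exemption: CHF 98,000 − 25% × (CHF 652,000 − CHF 593,000) = CHF 98,000 − CHF 14,750 = CHF 83,250
  Base: CHF 652,000 − CHF 83,250 = CHF 568,750
  CHF 568,750 × 18% = CHF 102,375

Standard income tax:
  CHF 458,000 × 11% = CHF 50,380
  CHF 119,000 × 16% = CHF 19,040
  CHF 159,500 × 23% = CHF 36,685
  → CHF 106,105

CHF 106,105 > CHF 102,375, so the standard income tax governs.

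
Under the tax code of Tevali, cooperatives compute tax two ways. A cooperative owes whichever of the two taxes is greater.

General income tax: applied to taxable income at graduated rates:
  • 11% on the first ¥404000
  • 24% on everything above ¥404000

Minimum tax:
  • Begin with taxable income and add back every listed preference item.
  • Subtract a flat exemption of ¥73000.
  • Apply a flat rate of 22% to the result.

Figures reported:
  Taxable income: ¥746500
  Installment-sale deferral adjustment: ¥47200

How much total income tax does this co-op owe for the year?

¥158554

General income tax:
  ¥404000 × 11% = ¥44440
  ¥342500 × 24% = ¥82200
  → ¥126640

Minimum tax:
  Adjusted income: ¥746500 + ¥47200 = ¥793700
  Less exemption ¥73000 → base ¥720700
  ¥720700 × 22% = ¥158554

¥158554 > ¥126640, so the minimum tax is the binding amount.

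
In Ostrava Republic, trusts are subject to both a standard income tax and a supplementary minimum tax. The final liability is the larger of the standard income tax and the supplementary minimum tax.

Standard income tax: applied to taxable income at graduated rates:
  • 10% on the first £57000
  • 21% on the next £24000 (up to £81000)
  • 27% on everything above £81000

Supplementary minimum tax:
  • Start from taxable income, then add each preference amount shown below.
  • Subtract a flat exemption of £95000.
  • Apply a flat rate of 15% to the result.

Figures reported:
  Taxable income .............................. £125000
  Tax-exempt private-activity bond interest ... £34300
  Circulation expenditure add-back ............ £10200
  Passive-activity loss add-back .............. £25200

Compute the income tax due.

£22620

Supplementary minimum tax:
  Adjusted income: £125000 + £34300 + £10200 + £25200 = £194700
  Less exemption £95000 → base £99700
  £99700 × 15% = £14955

Standard income tax:
  £57000 × 10% = £5700
  £24000 × 21% = £5040
  £44000 × 27% = £11880
  → £22620

£22620 > £14955, so the standard income tax governs.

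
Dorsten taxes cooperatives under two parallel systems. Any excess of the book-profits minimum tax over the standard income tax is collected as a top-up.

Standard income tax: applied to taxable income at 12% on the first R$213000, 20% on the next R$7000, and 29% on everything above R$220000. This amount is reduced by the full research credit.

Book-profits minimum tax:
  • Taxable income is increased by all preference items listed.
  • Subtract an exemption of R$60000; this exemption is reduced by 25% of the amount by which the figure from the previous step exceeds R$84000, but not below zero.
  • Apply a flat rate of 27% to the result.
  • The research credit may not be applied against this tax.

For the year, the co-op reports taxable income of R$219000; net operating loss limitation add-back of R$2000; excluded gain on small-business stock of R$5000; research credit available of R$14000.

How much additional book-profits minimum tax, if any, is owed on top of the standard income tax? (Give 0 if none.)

R$41645

Standard income tax:
  R$213000 × 12% = R$25560
  R$6000 × 20% = R$1200
  → R$26760
  Less research credit R$14000 → R$12760

Book-profits minimum tax:
  Adjusted income: R$219000 + R$2000 + R$5000 = R$226000
  Exemption: R$60000 − 25% × (R$226000 − R$84000) = R$60000 − R$35500 = R$24500
  Base: R$226000 − R$24500 = R$201500
  R$201500 × 27% = R$54405

Excess of book-profits minimum tax over standard income tax: R$54405 − R$12760 = R$41645.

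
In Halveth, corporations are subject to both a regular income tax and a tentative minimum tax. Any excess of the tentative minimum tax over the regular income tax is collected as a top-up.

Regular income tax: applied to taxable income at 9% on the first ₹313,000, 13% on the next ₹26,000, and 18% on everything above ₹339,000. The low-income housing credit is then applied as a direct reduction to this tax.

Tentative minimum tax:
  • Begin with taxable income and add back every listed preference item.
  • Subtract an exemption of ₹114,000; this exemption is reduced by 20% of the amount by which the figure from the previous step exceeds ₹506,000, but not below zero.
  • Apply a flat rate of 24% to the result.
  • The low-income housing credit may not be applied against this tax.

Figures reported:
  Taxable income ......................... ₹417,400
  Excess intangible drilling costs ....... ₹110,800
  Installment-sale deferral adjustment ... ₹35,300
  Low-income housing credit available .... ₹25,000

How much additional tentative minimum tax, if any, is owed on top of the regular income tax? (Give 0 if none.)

₹89,978

Tentative minimum tax:
  Adjusted income: ₹417,400 + ₹110,800 + ₹35,300 = ₹563,500
  Exemption: ₹114,000 − 20% × (₹563,500 − ₹506,000) = ₹114,000 − ₹11,500 = ₹102,500
  Base: ₹563,500 − ₹102,500 = ₹461,000
  ₹461,000 × 24% = ₹110,640

Regular income tax:
  ₹313,000 × 9% = ₹28,170
  ₹26,000 × 13% = ₹3,380
  ₹78,400 × 18% = ₹14,112
  → ₹45,662
  Less low-income housing credit ₹25,000 → ₹20,662

Excess of tentative minimum tax over regular income tax: ₹110,640 − ₹20,662 = ₹89,978.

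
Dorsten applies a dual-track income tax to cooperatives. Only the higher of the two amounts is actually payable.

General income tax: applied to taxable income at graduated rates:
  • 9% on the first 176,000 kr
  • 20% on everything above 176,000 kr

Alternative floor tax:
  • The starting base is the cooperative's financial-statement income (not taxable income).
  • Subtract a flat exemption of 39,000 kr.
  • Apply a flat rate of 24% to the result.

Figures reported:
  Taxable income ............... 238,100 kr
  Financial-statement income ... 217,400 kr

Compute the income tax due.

42,816 kr

General income tax:
  176,000 kr × 9% = 15,840 kr
  62,100 kr × 20% = 12,420 kr
  → 28,260 kr

Alternative floor tax:
  Base (financial-statement income): 217,400 kr
  Less exemption 39,000 kr → base 178,400 kr
  178,400 kr × 24% = 42,816 kr

42,816 kr > 28,260 kr, so the alternative floor tax is the binding amount.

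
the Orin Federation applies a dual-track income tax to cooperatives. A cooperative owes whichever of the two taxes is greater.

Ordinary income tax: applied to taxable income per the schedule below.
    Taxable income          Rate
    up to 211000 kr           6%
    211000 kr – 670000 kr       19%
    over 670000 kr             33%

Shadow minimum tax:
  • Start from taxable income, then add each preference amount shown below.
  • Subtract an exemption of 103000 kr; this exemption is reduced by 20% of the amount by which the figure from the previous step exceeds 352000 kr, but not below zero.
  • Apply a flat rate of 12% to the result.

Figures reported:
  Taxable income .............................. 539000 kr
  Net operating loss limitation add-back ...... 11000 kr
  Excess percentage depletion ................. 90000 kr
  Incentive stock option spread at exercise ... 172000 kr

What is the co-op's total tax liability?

Shadow minimum tax:
  Adjusted income: 539000 kr + 11000 kr + 90000 kr + 172000 kr = 812000 kr
  Exemption: 103000 kr − 20% × (812000 kr − 352000 kr) = 103000 kr − 92000 kr = 11000 kr
  Base: 812000 kr − 11000 kr = 801000 kr
  801000 kr × 12% = 96120 kr

Ordinary income tax:
  211000 kr × 6% = 12660 kr
  328000 kr × 19% = 62320 kr
  → 74980 kr

96120 kr > 74980 kr, so the shadow minimum tax is the binding amount.

96120 kr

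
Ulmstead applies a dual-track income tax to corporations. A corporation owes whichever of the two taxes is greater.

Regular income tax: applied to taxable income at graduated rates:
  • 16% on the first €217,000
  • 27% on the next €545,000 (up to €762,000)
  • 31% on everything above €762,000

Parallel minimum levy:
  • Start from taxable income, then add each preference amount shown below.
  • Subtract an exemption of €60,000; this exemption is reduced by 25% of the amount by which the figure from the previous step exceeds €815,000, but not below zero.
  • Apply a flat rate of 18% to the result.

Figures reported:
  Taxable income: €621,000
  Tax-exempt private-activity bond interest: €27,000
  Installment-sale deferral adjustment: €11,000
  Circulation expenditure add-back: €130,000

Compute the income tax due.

€143,800

Regular income tax:
  €217,000 × 16% = €34,720
  €404,000 × 27% = €109,080
  → €143,800

Parallel minimum levy:
  Adjusted income: €621,000 + €27,000 + €11,000 + €130,000 = €789,000
  Exemption: €789,000 ≤ €815,000, so full €60,000 applies
  Base: €789,000 − €60,000 = €729,000
  €729,000 × 18% = €131,220

€143,800 > €131,220, so the regular income tax governs.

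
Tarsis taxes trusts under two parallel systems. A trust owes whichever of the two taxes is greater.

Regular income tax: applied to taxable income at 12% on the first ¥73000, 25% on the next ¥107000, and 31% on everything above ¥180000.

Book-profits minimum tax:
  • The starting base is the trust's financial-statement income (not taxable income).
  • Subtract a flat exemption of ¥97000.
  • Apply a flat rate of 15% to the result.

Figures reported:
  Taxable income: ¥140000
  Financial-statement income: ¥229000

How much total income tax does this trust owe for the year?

¥25510

Book-profits minimum tax:
  Base (financial-statement income): ¥229000
  Less exemption ¥97000 → base ¥132000
  ¥132000 × 15% = ¥19800

Regular income tax:
  ¥73000 × 12% = ¥8760
  ¥67000 × 25% = ¥16750
  → ¥25510

¥25510 > ¥19800, so the regular income tax governs.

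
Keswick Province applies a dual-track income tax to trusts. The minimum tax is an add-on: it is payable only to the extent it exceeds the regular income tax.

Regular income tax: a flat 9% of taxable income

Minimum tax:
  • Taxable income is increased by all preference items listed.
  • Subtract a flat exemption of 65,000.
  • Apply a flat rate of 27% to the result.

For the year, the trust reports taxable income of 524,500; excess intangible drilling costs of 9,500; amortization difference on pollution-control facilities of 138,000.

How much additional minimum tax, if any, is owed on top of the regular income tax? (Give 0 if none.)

116,685

Minimum tax:
  Adjusted income: 524,500 + 9,500 + 138,000 = 672,000
  Less exemption 65,000 → base 607,000
  607,000 × 27% = 163,890

Regular income tax:
  524,500 × 9% = 47,205

Excess of minimum tax over regular income tax: 163,890 − 47,205 = 116,685.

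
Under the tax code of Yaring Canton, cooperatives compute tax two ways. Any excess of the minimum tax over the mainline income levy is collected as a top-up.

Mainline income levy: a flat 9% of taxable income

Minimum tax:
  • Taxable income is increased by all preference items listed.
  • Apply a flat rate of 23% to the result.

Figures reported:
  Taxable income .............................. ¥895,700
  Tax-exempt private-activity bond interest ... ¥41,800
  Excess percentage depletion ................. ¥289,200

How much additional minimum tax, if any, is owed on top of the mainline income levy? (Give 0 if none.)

¥201,528

Minimum tax:
  Adjusted income: ¥895,700 + ¥41,800 + ¥289,200 = ¥1,226,700
  ¥1,226,700 × 23% = ¥282,141

Mainline income levy:
  ¥895,700 × 9% = ¥80,613

Excess of minimum tax over mainline income levy: ¥282,141 − ¥80,613 = ¥201,528.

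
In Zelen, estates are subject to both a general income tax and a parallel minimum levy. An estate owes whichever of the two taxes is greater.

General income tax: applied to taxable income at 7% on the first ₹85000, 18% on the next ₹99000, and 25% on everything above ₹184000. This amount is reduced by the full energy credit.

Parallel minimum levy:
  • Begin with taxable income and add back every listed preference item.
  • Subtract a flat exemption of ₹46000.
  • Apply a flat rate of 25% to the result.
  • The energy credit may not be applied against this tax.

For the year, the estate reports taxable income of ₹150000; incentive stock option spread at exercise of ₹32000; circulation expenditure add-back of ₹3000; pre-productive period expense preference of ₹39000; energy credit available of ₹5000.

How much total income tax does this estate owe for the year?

₹44500

Parallel minimum levy:
  Adjusted income: ₹150000 + ₹32000 + ₹3000 + ₹39000 = ₹224000
  Less exemption ₹46000 → base ₹178000
  ₹178000 × 25% = ₹44500

General income tax:
  ₹85000 × 7% = ₹5950
  ₹65000 × 18% = ₹11700
  → ₹17650
  Less energy credit ₹5000 → ₹12650

₹44500 > ₹12650, so the parallel minimum levy is the binding amount.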